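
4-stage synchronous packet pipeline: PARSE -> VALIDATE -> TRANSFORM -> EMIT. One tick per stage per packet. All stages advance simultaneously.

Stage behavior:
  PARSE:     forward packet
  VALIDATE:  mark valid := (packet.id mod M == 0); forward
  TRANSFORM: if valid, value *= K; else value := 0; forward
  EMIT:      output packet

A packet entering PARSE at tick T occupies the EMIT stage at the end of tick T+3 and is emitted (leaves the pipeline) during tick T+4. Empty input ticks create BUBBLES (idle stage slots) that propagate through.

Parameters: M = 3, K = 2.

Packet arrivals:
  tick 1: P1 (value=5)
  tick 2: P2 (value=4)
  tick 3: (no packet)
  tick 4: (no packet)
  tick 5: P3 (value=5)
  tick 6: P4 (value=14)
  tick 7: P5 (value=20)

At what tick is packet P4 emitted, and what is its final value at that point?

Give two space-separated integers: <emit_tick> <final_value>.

Answer: 10 0

Derivation:
Tick 1: [PARSE:P1(v=5,ok=F), VALIDATE:-, TRANSFORM:-, EMIT:-] out:-; in:P1
Tick 2: [PARSE:P2(v=4,ok=F), VALIDATE:P1(v=5,ok=F), TRANSFORM:-, EMIT:-] out:-; in:P2
Tick 3: [PARSE:-, VALIDATE:P2(v=4,ok=F), TRANSFORM:P1(v=0,ok=F), EMIT:-] out:-; in:-
Tick 4: [PARSE:-, VALIDATE:-, TRANSFORM:P2(v=0,ok=F), EMIT:P1(v=0,ok=F)] out:-; in:-
Tick 5: [PARSE:P3(v=5,ok=F), VALIDATE:-, TRANSFORM:-, EMIT:P2(v=0,ok=F)] out:P1(v=0); in:P3
Tick 6: [PARSE:P4(v=14,ok=F), VALIDATE:P3(v=5,ok=T), TRANSFORM:-, EMIT:-] out:P2(v=0); in:P4
Tick 7: [PARSE:P5(v=20,ok=F), VALIDATE:P4(v=14,ok=F), TRANSFORM:P3(v=10,ok=T), EMIT:-] out:-; in:P5
Tick 8: [PARSE:-, VALIDATE:P5(v=20,ok=F), TRANSFORM:P4(v=0,ok=F), EMIT:P3(v=10,ok=T)] out:-; in:-
Tick 9: [PARSE:-, VALIDATE:-, TRANSFORM:P5(v=0,ok=F), EMIT:P4(v=0,ok=F)] out:P3(v=10); in:-
Tick 10: [PARSE:-, VALIDATE:-, TRANSFORM:-, EMIT:P5(v=0,ok=F)] out:P4(v=0); in:-
Tick 11: [PARSE:-, VALIDATE:-, TRANSFORM:-, EMIT:-] out:P5(v=0); in:-
P4: arrives tick 6, valid=False (id=4, id%3=1), emit tick 10, final value 0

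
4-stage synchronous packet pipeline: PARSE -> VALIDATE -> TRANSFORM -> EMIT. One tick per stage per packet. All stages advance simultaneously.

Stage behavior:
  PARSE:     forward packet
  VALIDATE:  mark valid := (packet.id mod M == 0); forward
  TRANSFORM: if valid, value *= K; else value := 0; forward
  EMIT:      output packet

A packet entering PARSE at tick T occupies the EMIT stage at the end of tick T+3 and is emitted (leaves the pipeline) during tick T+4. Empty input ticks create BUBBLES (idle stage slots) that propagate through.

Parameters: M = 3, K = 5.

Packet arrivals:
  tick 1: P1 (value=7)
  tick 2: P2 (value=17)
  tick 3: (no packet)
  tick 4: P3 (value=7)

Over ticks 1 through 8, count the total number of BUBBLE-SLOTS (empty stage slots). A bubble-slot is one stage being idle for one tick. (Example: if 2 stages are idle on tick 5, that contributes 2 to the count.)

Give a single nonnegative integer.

Answer: 20

Derivation:
Tick 1: [PARSE:P1(v=7,ok=F), VALIDATE:-, TRANSFORM:-, EMIT:-] out:-; bubbles=3
Tick 2: [PARSE:P2(v=17,ok=F), VALIDATE:P1(v=7,ok=F), TRANSFORM:-, EMIT:-] out:-; bubbles=2
Tick 3: [PARSE:-, VALIDATE:P2(v=17,ok=F), TRANSFORM:P1(v=0,ok=F), EMIT:-] out:-; bubbles=2
Tick 4: [PARSE:P3(v=7,ok=F), VALIDATE:-, TRANSFORM:P2(v=0,ok=F), EMIT:P1(v=0,ok=F)] out:-; bubbles=1
Tick 5: [PARSE:-, VALIDATE:P3(v=7,ok=T), TRANSFORM:-, EMIT:P2(v=0,ok=F)] out:P1(v=0); bubbles=2
Tick 6: [PARSE:-, VALIDATE:-, TRANSFORM:P3(v=35,ok=T), EMIT:-] out:P2(v=0); bubbles=3
Tick 7: [PARSE:-, VALIDATE:-, TRANSFORM:-, EMIT:P3(v=35,ok=T)] out:-; bubbles=3
Tick 8: [PARSE:-, VALIDATE:-, TRANSFORM:-, EMIT:-] out:P3(v=35); bubbles=4
Total bubble-slots: 20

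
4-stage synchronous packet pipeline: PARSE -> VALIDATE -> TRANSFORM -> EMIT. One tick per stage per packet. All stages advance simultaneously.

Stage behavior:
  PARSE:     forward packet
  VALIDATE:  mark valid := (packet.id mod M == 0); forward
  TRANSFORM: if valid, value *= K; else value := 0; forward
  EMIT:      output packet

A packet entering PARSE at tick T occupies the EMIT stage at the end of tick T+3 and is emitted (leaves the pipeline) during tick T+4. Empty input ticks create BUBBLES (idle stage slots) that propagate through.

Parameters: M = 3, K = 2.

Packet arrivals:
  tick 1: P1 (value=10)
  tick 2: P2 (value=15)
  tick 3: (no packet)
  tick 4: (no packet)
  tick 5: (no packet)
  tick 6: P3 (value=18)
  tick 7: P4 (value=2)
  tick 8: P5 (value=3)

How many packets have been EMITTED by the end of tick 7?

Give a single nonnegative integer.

Answer: 2

Derivation:
Tick 1: [PARSE:P1(v=10,ok=F), VALIDATE:-, TRANSFORM:-, EMIT:-] out:-; in:P1
Tick 2: [PARSE:P2(v=15,ok=F), VALIDATE:P1(v=10,ok=F), TRANSFORM:-, EMIT:-] out:-; in:P2
Tick 3: [PARSE:-, VALIDATE:P2(v=15,ok=F), TRANSFORM:P1(v=0,ok=F), EMIT:-] out:-; in:-
Tick 4: [PARSE:-, VALIDATE:-, TRANSFORM:P2(v=0,ok=F), EMIT:P1(v=0,ok=F)] out:-; in:-
Tick 5: [PARSE:-, VALIDATE:-, TRANSFORM:-, EMIT:P2(v=0,ok=F)] out:P1(v=0); in:-
Tick 6: [PARSE:P3(v=18,ok=F), VALIDATE:-, TRANSFORM:-, EMIT:-] out:P2(v=0); in:P3
Tick 7: [PARSE:P4(v=2,ok=F), VALIDATE:P3(v=18,ok=T), TRANSFORM:-, EMIT:-] out:-; in:P4
Emitted by tick 7: ['P1', 'P2']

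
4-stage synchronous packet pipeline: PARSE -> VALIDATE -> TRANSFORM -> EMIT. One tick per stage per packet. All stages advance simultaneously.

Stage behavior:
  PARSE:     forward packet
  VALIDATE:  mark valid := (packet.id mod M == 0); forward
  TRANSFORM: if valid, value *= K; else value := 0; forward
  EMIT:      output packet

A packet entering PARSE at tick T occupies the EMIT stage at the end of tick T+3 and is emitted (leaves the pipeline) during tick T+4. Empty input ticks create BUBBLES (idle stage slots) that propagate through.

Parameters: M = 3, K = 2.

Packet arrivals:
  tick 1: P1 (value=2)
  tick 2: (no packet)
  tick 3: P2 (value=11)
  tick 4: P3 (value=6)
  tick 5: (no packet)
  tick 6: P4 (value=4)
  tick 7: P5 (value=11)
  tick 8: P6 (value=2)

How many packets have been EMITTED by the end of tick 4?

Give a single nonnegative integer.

Answer: 0

Derivation:
Tick 1: [PARSE:P1(v=2,ok=F), VALIDATE:-, TRANSFORM:-, EMIT:-] out:-; in:P1
Tick 2: [PARSE:-, VALIDATE:P1(v=2,ok=F), TRANSFORM:-, EMIT:-] out:-; in:-
Tick 3: [PARSE:P2(v=11,ok=F), VALIDATE:-, TRANSFORM:P1(v=0,ok=F), EMIT:-] out:-; in:P2
Tick 4: [PARSE:P3(v=6,ok=F), VALIDATE:P2(v=11,ok=F), TRANSFORM:-, EMIT:P1(v=0,ok=F)] out:-; in:P3
Emitted by tick 4: []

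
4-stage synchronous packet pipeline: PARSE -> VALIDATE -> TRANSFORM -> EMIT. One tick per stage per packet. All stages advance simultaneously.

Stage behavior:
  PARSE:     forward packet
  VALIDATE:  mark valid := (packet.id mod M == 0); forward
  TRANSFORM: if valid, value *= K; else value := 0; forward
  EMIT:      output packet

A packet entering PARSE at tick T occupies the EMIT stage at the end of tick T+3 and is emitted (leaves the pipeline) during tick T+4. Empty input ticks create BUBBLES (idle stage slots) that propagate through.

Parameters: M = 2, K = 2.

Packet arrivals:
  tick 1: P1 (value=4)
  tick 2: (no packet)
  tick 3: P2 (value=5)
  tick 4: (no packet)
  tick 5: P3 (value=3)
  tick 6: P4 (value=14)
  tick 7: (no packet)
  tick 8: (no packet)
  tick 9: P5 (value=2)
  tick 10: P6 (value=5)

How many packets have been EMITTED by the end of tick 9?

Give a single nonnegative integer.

Tick 1: [PARSE:P1(v=4,ok=F), VALIDATE:-, TRANSFORM:-, EMIT:-] out:-; in:P1
Tick 2: [PARSE:-, VALIDATE:P1(v=4,ok=F), TRANSFORM:-, EMIT:-] out:-; in:-
Tick 3: [PARSE:P2(v=5,ok=F), VALIDATE:-, TRANSFORM:P1(v=0,ok=F), EMIT:-] out:-; in:P2
Tick 4: [PARSE:-, VALIDATE:P2(v=5,ok=T), TRANSFORM:-, EMIT:P1(v=0,ok=F)] out:-; in:-
Tick 5: [PARSE:P3(v=3,ok=F), VALIDATE:-, TRANSFORM:P2(v=10,ok=T), EMIT:-] out:P1(v=0); in:P3
Tick 6: [PARSE:P4(v=14,ok=F), VALIDATE:P3(v=3,ok=F), TRANSFORM:-, EMIT:P2(v=10,ok=T)] out:-; in:P4
Tick 7: [PARSE:-, VALIDATE:P4(v=14,ok=T), TRANSFORM:P3(v=0,ok=F), EMIT:-] out:P2(v=10); in:-
Tick 8: [PARSE:-, VALIDATE:-, TRANSFORM:P4(v=28,ok=T), EMIT:P3(v=0,ok=F)] out:-; in:-
Tick 9: [PARSE:P5(v=2,ok=F), VALIDATE:-, TRANSFORM:-, EMIT:P4(v=28,ok=T)] out:P3(v=0); in:P5
Emitted by tick 9: ['P1', 'P2', 'P3']

Answer: 3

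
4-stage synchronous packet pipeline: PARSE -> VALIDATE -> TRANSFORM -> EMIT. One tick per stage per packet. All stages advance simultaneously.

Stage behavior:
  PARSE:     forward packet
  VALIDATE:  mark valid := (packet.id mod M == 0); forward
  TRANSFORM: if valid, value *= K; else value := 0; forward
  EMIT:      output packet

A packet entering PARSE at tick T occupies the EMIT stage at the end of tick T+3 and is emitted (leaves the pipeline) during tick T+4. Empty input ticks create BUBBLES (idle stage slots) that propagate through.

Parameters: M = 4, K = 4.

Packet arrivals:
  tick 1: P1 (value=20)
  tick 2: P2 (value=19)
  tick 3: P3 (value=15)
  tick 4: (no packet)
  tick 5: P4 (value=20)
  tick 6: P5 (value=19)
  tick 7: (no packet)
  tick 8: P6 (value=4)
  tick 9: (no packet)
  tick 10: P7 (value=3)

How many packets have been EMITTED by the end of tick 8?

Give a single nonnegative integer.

Tick 1: [PARSE:P1(v=20,ok=F), VALIDATE:-, TRANSFORM:-, EMIT:-] out:-; in:P1
Tick 2: [PARSE:P2(v=19,ok=F), VALIDATE:P1(v=20,ok=F), TRANSFORM:-, EMIT:-] out:-; in:P2
Tick 3: [PARSE:P3(v=15,ok=F), VALIDATE:P2(v=19,ok=F), TRANSFORM:P1(v=0,ok=F), EMIT:-] out:-; in:P3
Tick 4: [PARSE:-, VALIDATE:P3(v=15,ok=F), TRANSFORM:P2(v=0,ok=F), EMIT:P1(v=0,ok=F)] out:-; in:-
Tick 5: [PARSE:P4(v=20,ok=F), VALIDATE:-, TRANSFORM:P3(v=0,ok=F), EMIT:P2(v=0,ok=F)] out:P1(v=0); in:P4
Tick 6: [PARSE:P5(v=19,ok=F), VALIDATE:P4(v=20,ok=T), TRANSFORM:-, EMIT:P3(v=0,ok=F)] out:P2(v=0); in:P5
Tick 7: [PARSE:-, VALIDATE:P5(v=19,ok=F), TRANSFORM:P4(v=80,ok=T), EMIT:-] out:P3(v=0); in:-
Tick 8: [PARSE:P6(v=4,ok=F), VALIDATE:-, TRANSFORM:P5(v=0,ok=F), EMIT:P4(v=80,ok=T)] out:-; in:P6
Emitted by tick 8: ['P1', 'P2', 'P3']

Answer: 3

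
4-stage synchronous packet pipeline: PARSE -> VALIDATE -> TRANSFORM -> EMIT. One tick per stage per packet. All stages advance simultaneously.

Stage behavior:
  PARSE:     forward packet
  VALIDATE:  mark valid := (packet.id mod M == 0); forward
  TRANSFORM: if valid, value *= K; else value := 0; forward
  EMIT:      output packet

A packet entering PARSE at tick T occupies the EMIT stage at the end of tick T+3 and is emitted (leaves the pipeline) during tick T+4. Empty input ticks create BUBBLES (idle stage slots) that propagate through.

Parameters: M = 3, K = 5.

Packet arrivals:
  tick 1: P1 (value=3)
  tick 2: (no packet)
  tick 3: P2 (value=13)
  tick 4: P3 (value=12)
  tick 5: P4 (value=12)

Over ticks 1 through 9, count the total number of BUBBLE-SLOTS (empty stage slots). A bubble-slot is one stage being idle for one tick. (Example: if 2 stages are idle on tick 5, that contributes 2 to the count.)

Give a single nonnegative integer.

Tick 1: [PARSE:P1(v=3,ok=F), VALIDATE:-, TRANSFORM:-, EMIT:-] out:-; bubbles=3
Tick 2: [PARSE:-, VALIDATE:P1(v=3,ok=F), TRANSFORM:-, EMIT:-] out:-; bubbles=3
Tick 3: [PARSE:P2(v=13,ok=F), VALIDATE:-, TRANSFORM:P1(v=0,ok=F), EMIT:-] out:-; bubbles=2
Tick 4: [PARSE:P3(v=12,ok=F), VALIDATE:P2(v=13,ok=F), TRANSFORM:-, EMIT:P1(v=0,ok=F)] out:-; bubbles=1
Tick 5: [PARSE:P4(v=12,ok=F), VALIDATE:P3(v=12,ok=T), TRANSFORM:P2(v=0,ok=F), EMIT:-] out:P1(v=0); bubbles=1
Tick 6: [PARSE:-, VALIDATE:P4(v=12,ok=F), TRANSFORM:P3(v=60,ok=T), EMIT:P2(v=0,ok=F)] out:-; bubbles=1
Tick 7: [PARSE:-, VALIDATE:-, TRANSFORM:P4(v=0,ok=F), EMIT:P3(v=60,ok=T)] out:P2(v=0); bubbles=2
Tick 8: [PARSE:-, VALIDATE:-, TRANSFORM:-, EMIT:P4(v=0,ok=F)] out:P3(v=60); bubbles=3
Tick 9: [PARSE:-, VALIDATE:-, TRANSFORM:-, EMIT:-] out:P4(v=0); bubbles=4
Total bubble-slots: 20

Answer: 20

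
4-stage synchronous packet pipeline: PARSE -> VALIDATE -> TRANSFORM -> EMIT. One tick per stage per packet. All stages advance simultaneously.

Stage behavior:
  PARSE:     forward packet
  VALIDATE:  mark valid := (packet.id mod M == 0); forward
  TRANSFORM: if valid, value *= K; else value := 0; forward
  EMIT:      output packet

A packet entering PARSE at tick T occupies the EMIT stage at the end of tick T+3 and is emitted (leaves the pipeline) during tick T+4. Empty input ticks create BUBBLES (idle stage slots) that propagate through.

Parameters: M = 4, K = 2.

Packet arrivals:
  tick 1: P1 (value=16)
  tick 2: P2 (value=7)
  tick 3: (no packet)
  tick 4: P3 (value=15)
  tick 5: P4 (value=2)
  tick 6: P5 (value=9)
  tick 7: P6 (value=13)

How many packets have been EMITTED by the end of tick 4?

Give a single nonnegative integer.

Answer: 0

Derivation:
Tick 1: [PARSE:P1(v=16,ok=F), VALIDATE:-, TRANSFORM:-, EMIT:-] out:-; in:P1
Tick 2: [PARSE:P2(v=7,ok=F), VALIDATE:P1(v=16,ok=F), TRANSFORM:-, EMIT:-] out:-; in:P2
Tick 3: [PARSE:-, VALIDATE:P2(v=7,ok=F), TRANSFORM:P1(v=0,ok=F), EMIT:-] out:-; in:-
Tick 4: [PARSE:P3(v=15,ok=F), VALIDATE:-, TRANSFORM:P2(v=0,ok=F), EMIT:P1(v=0,ok=F)] out:-; in:P3
Emitted by tick 4: []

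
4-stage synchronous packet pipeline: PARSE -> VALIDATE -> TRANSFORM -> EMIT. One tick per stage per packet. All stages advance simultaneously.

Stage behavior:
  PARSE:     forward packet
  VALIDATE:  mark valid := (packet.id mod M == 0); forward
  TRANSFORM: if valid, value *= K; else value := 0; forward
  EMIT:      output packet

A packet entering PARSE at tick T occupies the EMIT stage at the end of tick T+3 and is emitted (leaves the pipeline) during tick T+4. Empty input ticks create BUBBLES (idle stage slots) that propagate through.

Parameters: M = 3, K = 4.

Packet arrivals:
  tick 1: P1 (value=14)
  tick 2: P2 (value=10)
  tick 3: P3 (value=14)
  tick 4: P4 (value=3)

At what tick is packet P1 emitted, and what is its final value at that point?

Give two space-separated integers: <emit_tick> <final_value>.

Answer: 5 0

Derivation:
Tick 1: [PARSE:P1(v=14,ok=F), VALIDATE:-, TRANSFORM:-, EMIT:-] out:-; in:P1
Tick 2: [PARSE:P2(v=10,ok=F), VALIDATE:P1(v=14,ok=F), TRANSFORM:-, EMIT:-] out:-; in:P2
Tick 3: [PARSE:P3(v=14,ok=F), VALIDATE:P2(v=10,ok=F), TRANSFORM:P1(v=0,ok=F), EMIT:-] out:-; in:P3
Tick 4: [PARSE:P4(v=3,ok=F), VALIDATE:P3(v=14,ok=T), TRANSFORM:P2(v=0,ok=F), EMIT:P1(v=0,ok=F)] out:-; in:P4
Tick 5: [PARSE:-, VALIDATE:P4(v=3,ok=F), TRANSFORM:P3(v=56,ok=T), EMIT:P2(v=0,ok=F)] out:P1(v=0); in:-
Tick 6: [PARSE:-, VALIDATE:-, TRANSFORM:P4(v=0,ok=F), EMIT:P3(v=56,ok=T)] out:P2(v=0); in:-
Tick 7: [PARSE:-, VALIDATE:-, TRANSFORM:-, EMIT:P4(v=0,ok=F)] out:P3(v=56); in:-
Tick 8: [PARSE:-, VALIDATE:-, TRANSFORM:-, EMIT:-] out:P4(v=0); in:-
P1: arrives tick 1, valid=False (id=1, id%3=1), emit tick 5, final value 0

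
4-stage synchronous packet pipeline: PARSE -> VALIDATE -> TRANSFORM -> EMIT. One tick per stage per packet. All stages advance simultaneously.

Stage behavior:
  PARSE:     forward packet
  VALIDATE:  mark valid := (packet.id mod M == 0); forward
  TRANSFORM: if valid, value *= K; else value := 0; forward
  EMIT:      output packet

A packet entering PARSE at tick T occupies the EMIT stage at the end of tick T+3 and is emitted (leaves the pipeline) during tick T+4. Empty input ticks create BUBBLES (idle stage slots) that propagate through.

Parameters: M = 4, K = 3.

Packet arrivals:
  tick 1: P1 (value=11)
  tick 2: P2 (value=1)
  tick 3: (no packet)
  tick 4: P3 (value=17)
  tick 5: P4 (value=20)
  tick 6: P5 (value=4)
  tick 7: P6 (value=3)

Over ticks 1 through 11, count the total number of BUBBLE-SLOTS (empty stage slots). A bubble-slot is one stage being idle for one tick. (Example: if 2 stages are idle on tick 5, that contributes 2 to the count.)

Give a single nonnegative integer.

Tick 1: [PARSE:P1(v=11,ok=F), VALIDATE:-, TRANSFORM:-, EMIT:-] out:-; bubbles=3
Tick 2: [PARSE:P2(v=1,ok=F), VALIDATE:P1(v=11,ok=F), TRANSFORM:-, EMIT:-] out:-; bubbles=2
Tick 3: [PARSE:-, VALIDATE:P2(v=1,ok=F), TRANSFORM:P1(v=0,ok=F), EMIT:-] out:-; bubbles=2
Tick 4: [PARSE:P3(v=17,ok=F), VALIDATE:-, TRANSFORM:P2(v=0,ok=F), EMIT:P1(v=0,ok=F)] out:-; bubbles=1
Tick 5: [PARSE:P4(v=20,ok=F), VALIDATE:P3(v=17,ok=F), TRANSFORM:-, EMIT:P2(v=0,ok=F)] out:P1(v=0); bubbles=1
Tick 6: [PARSE:P5(v=4,ok=F), VALIDATE:P4(v=20,ok=T), TRANSFORM:P3(v=0,ok=F), EMIT:-] out:P2(v=0); bubbles=1
Tick 7: [PARSE:P6(v=3,ok=F), VALIDATE:P5(v=4,ok=F), TRANSFORM:P4(v=60,ok=T), EMIT:P3(v=0,ok=F)] out:-; bubbles=0
Tick 8: [PARSE:-, VALIDATE:P6(v=3,ok=F), TRANSFORM:P5(v=0,ok=F), EMIT:P4(v=60,ok=T)] out:P3(v=0); bubbles=1
Tick 9: [PARSE:-, VALIDATE:-, TRANSFORM:P6(v=0,ok=F), EMIT:P5(v=0,ok=F)] out:P4(v=60); bubbles=2
Tick 10: [PARSE:-, VALIDATE:-, TRANSFORM:-, EMIT:P6(v=0,ok=F)] out:P5(v=0); bubbles=3
Tick 11: [PARSE:-, VALIDATE:-, TRANSFORM:-, EMIT:-] out:P6(v=0); bubbles=4
Total bubble-slots: 20

Answer: 20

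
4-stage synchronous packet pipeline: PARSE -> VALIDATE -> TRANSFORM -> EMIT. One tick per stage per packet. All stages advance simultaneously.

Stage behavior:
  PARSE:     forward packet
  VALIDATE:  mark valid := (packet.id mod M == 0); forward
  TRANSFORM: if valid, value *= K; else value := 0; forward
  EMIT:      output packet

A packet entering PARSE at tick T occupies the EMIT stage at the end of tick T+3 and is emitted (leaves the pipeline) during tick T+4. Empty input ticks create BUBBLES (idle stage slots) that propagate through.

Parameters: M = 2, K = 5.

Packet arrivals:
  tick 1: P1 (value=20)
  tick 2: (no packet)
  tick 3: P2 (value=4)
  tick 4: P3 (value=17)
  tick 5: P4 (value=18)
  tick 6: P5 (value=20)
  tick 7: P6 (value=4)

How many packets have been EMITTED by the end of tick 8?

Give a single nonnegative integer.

Answer: 3

Derivation:
Tick 1: [PARSE:P1(v=20,ok=F), VALIDATE:-, TRANSFORM:-, EMIT:-] out:-; in:P1
Tick 2: [PARSE:-, VALIDATE:P1(v=20,ok=F), TRANSFORM:-, EMIT:-] out:-; in:-
Tick 3: [PARSE:P2(v=4,ok=F), VALIDATE:-, TRANSFORM:P1(v=0,ok=F), EMIT:-] out:-; in:P2
Tick 4: [PARSE:P3(v=17,ok=F), VALIDATE:P2(v=4,ok=T), TRANSFORM:-, EMIT:P1(v=0,ok=F)] out:-; in:P3
Tick 5: [PARSE:P4(v=18,ok=F), VALIDATE:P3(v=17,ok=F), TRANSFORM:P2(v=20,ok=T), EMIT:-] out:P1(v=0); in:P4
Tick 6: [PARSE:P5(v=20,ok=F), VALIDATE:P4(v=18,ok=T), TRANSFORM:P3(v=0,ok=F), EMIT:P2(v=20,ok=T)] out:-; in:P5
Tick 7: [PARSE:P6(v=4,ok=F), VALIDATE:P5(v=20,ok=F), TRANSFORM:P4(v=90,ok=T), EMIT:P3(v=0,ok=F)] out:P2(v=20); in:P6
Tick 8: [PARSE:-, VALIDATE:P6(v=4,ok=T), TRANSFORM:P5(v=0,ok=F), EMIT:P4(v=90,ok=T)] out:P3(v=0); in:-
Emitted by tick 8: ['P1', 'P2', 'P3']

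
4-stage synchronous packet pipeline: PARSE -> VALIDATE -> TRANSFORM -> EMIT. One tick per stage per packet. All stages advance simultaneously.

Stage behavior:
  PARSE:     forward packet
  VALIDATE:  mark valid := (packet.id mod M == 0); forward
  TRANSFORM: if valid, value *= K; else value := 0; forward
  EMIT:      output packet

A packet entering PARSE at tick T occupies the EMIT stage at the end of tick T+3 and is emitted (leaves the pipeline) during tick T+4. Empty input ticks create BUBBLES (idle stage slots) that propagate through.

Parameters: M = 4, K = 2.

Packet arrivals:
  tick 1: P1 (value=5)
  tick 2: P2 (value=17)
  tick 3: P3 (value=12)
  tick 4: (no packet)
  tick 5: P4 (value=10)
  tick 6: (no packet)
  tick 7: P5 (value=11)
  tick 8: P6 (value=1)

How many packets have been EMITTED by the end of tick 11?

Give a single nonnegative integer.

Answer: 5

Derivation:
Tick 1: [PARSE:P1(v=5,ok=F), VALIDATE:-, TRANSFORM:-, EMIT:-] out:-; in:P1
Tick 2: [PARSE:P2(v=17,ok=F), VALIDATE:P1(v=5,ok=F), TRANSFORM:-, EMIT:-] out:-; in:P2
Tick 3: [PARSE:P3(v=12,ok=F), VALIDATE:P2(v=17,ok=F), TRANSFORM:P1(v=0,ok=F), EMIT:-] out:-; in:P3
Tick 4: [PARSE:-, VALIDATE:P3(v=12,ok=F), TRANSFORM:P2(v=0,ok=F), EMIT:P1(v=0,ok=F)] out:-; in:-
Tick 5: [PARSE:P4(v=10,ok=F), VALIDATE:-, TRANSFORM:P3(v=0,ok=F), EMIT:P2(v=0,ok=F)] out:P1(v=0); in:P4
Tick 6: [PARSE:-, VALIDATE:P4(v=10,ok=T), TRANSFORM:-, EMIT:P3(v=0,ok=F)] out:P2(v=0); in:-
Tick 7: [PARSE:P5(v=11,ok=F), VALIDATE:-, TRANSFORM:P4(v=20,ok=T), EMIT:-] out:P3(v=0); in:P5
Tick 8: [PARSE:P6(v=1,ok=F), VALIDATE:P5(v=11,ok=F), TRANSFORM:-, EMIT:P4(v=20,ok=T)] out:-; in:P6
Tick 9: [PARSE:-, VALIDATE:P6(v=1,ok=F), TRANSFORM:P5(v=0,ok=F), EMIT:-] out:P4(v=20); in:-
Tick 10: [PARSE:-, VALIDATE:-, TRANSFORM:P6(v=0,ok=F), EMIT:P5(v=0,ok=F)] out:-; in:-
Tick 11: [PARSE:-, VALIDATE:-, TRANSFORM:-, EMIT:P6(v=0,ok=F)] out:P5(v=0); in:-
Emitted by tick 11: ['P1', 'P2', 'P3', 'P4', 'P5']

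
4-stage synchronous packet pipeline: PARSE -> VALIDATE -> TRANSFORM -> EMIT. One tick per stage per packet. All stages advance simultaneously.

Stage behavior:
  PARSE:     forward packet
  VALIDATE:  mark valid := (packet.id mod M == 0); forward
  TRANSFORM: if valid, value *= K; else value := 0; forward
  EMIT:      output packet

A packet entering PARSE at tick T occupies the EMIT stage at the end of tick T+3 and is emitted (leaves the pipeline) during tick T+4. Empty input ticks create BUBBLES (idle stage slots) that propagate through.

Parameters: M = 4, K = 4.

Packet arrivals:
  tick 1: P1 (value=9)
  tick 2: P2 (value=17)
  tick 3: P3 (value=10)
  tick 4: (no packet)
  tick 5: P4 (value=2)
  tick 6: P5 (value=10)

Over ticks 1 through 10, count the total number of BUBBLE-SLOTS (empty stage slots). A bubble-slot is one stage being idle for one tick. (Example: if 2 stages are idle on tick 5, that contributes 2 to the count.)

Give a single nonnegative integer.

Answer: 20

Derivation:
Tick 1: [PARSE:P1(v=9,ok=F), VALIDATE:-, TRANSFORM:-, EMIT:-] out:-; bubbles=3
Tick 2: [PARSE:P2(v=17,ok=F), VALIDATE:P1(v=9,ok=F), TRANSFORM:-, EMIT:-] out:-; bubbles=2
Tick 3: [PARSE:P3(v=10,ok=F), VALIDATE:P2(v=17,ok=F), TRANSFORM:P1(v=0,ok=F), EMIT:-] out:-; bubbles=1
Tick 4: [PARSE:-, VALIDATE:P3(v=10,ok=F), TRANSFORM:P2(v=0,ok=F), EMIT:P1(v=0,ok=F)] out:-; bubbles=1
Tick 5: [PARSE:P4(v=2,ok=F), VALIDATE:-, TRANSFORM:P3(v=0,ok=F), EMIT:P2(v=0,ok=F)] out:P1(v=0); bubbles=1
Tick 6: [PARSE:P5(v=10,ok=F), VALIDATE:P4(v=2,ok=T), TRANSFORM:-, EMIT:P3(v=0,ok=F)] out:P2(v=0); bubbles=1
Tick 7: [PARSE:-, VALIDATE:P5(v=10,ok=F), TRANSFORM:P4(v=8,ok=T), EMIT:-] out:P3(v=0); bubbles=2
Tick 8: [PARSE:-, VALIDATE:-, TRANSFORM:P5(v=0,ok=F), EMIT:P4(v=8,ok=T)] out:-; bubbles=2
Tick 9: [PARSE:-, VALIDATE:-, TRANSFORM:-, EMIT:P5(v=0,ok=F)] out:P4(v=8); bubbles=3
Tick 10: [PARSE:-, VALIDATE:-, TRANSFORM:-, EMIT:-] out:P5(v=0); bubbles=4
Total bubble-slots: 20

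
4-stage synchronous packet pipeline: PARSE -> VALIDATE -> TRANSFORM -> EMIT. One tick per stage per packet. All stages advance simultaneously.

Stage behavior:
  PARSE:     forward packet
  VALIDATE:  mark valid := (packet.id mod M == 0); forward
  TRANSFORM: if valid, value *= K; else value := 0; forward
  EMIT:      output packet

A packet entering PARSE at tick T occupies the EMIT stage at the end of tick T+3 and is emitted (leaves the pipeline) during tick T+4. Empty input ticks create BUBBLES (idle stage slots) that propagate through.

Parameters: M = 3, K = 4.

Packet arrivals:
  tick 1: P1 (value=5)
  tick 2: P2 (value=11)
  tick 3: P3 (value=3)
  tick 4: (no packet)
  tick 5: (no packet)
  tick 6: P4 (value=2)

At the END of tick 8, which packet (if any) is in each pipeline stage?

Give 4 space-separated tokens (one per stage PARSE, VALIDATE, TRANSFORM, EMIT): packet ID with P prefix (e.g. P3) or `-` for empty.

Answer: - - P4 -

Derivation:
Tick 1: [PARSE:P1(v=5,ok=F), VALIDATE:-, TRANSFORM:-, EMIT:-] out:-; in:P1
Tick 2: [PARSE:P2(v=11,ok=F), VALIDATE:P1(v=5,ok=F), TRANSFORM:-, EMIT:-] out:-; in:P2
Tick 3: [PARSE:P3(v=3,ok=F), VALIDATE:P2(v=11,ok=F), TRANSFORM:P1(v=0,ok=F), EMIT:-] out:-; in:P3
Tick 4: [PARSE:-, VALIDATE:P3(v=3,ok=T), TRANSFORM:P2(v=0,ok=F), EMIT:P1(v=0,ok=F)] out:-; in:-
Tick 5: [PARSE:-, VALIDATE:-, TRANSFORM:P3(v=12,ok=T), EMIT:P2(v=0,ok=F)] out:P1(v=0); in:-
Tick 6: [PARSE:P4(v=2,ok=F), VALIDATE:-, TRANSFORM:-, EMIT:P3(v=12,ok=T)] out:P2(v=0); in:P4
Tick 7: [PARSE:-, VALIDATE:P4(v=2,ok=F), TRANSFORM:-, EMIT:-] out:P3(v=12); in:-
Tick 8: [PARSE:-, VALIDATE:-, TRANSFORM:P4(v=0,ok=F), EMIT:-] out:-; in:-
At end of tick 8: ['-', '-', 'P4', '-']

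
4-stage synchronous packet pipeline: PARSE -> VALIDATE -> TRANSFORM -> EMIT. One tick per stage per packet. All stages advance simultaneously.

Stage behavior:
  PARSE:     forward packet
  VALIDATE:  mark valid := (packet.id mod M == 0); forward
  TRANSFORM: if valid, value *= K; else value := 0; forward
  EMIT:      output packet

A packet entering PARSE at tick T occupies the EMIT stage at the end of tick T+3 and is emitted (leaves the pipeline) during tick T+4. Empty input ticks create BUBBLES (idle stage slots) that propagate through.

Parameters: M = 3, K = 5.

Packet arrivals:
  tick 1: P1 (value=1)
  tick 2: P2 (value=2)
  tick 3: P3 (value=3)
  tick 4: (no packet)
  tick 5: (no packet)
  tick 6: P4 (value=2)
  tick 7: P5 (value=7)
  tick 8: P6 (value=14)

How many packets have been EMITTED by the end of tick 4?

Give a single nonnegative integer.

Answer: 0

Derivation:
Tick 1: [PARSE:P1(v=1,ok=F), VALIDATE:-, TRANSFORM:-, EMIT:-] out:-; in:P1
Tick 2: [PARSE:P2(v=2,ok=F), VALIDATE:P1(v=1,ok=F), TRANSFORM:-, EMIT:-] out:-; in:P2
Tick 3: [PARSE:P3(v=3,ok=F), VALIDATE:P2(v=2,ok=F), TRANSFORM:P1(v=0,ok=F), EMIT:-] out:-; in:P3
Tick 4: [PARSE:-, VALIDATE:P3(v=3,ok=T), TRANSFORM:P2(v=0,ok=F), EMIT:P1(v=0,ok=F)] out:-; in:-
Emitted by tick 4: []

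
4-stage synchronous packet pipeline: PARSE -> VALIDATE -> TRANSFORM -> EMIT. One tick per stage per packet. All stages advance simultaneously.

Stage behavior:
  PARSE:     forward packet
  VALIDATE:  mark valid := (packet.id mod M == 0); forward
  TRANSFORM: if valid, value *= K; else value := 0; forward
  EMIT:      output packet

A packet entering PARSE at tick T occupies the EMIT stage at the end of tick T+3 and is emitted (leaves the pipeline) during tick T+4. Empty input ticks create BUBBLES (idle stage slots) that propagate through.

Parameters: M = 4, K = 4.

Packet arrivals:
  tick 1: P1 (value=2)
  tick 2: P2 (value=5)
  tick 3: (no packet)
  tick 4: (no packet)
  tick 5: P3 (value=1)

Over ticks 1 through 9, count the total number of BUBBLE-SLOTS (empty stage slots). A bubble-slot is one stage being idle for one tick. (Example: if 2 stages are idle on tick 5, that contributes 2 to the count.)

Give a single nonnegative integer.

Tick 1: [PARSE:P1(v=2,ok=F), VALIDATE:-, TRANSFORM:-, EMIT:-] out:-; bubbles=3
Tick 2: [PARSE:P2(v=5,ok=F), VALIDATE:P1(v=2,ok=F), TRANSFORM:-, EMIT:-] out:-; bubbles=2
Tick 3: [PARSE:-, VALIDATE:P2(v=5,ok=F), TRANSFORM:P1(v=0,ok=F), EMIT:-] out:-; bubbles=2
Tick 4: [PARSE:-, VALIDATE:-, TRANSFORM:P2(v=0,ok=F), EMIT:P1(v=0,ok=F)] out:-; bubbles=2
Tick 5: [PARSE:P3(v=1,ok=F), VALIDATE:-, TRANSFORM:-, EMIT:P2(v=0,ok=F)] out:P1(v=0); bubbles=2
Tick 6: [PARSE:-, VALIDATE:P3(v=1,ok=F), TRANSFORM:-, EMIT:-] out:P2(v=0); bubbles=3
Tick 7: [PARSE:-, VALIDATE:-, TRANSFORM:P3(v=0,ok=F), EMIT:-] out:-; bubbles=3
Tick 8: [PARSE:-, VALIDATE:-, TRANSFORM:-, EMIT:P3(v=0,ok=F)] out:-; bubbles=3
Tick 9: [PARSE:-, VALIDATE:-, TRANSFORM:-, EMIT:-] out:P3(v=0); bubbles=4
Total bubble-slots: 24

Answer: 24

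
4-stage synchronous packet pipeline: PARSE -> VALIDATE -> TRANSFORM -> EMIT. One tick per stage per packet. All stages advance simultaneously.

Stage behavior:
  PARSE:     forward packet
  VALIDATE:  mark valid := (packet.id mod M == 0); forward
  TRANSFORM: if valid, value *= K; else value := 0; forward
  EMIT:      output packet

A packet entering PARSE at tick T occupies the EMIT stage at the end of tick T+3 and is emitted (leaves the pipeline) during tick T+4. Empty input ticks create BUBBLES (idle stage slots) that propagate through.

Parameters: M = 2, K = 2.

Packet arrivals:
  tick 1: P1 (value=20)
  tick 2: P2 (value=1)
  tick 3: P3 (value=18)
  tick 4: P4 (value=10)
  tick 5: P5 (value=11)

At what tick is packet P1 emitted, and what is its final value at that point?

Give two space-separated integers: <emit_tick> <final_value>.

Answer: 5 0

Derivation:
Tick 1: [PARSE:P1(v=20,ok=F), VALIDATE:-, TRANSFORM:-, EMIT:-] out:-; in:P1
Tick 2: [PARSE:P2(v=1,ok=F), VALIDATE:P1(v=20,ok=F), TRANSFORM:-, EMIT:-] out:-; in:P2
Tick 3: [PARSE:P3(v=18,ok=F), VALIDATE:P2(v=1,ok=T), TRANSFORM:P1(v=0,ok=F), EMIT:-] out:-; in:P3
Tick 4: [PARSE:P4(v=10,ok=F), VALIDATE:P3(v=18,ok=F), TRANSFORM:P2(v=2,ok=T), EMIT:P1(v=0,ok=F)] out:-; in:P4
Tick 5: [PARSE:P5(v=11,ok=F), VALIDATE:P4(v=10,ok=T), TRANSFORM:P3(v=0,ok=F), EMIT:P2(v=2,ok=T)] out:P1(v=0); in:P5
Tick 6: [PARSE:-, VALIDATE:P5(v=11,ok=F), TRANSFORM:P4(v=20,ok=T), EMIT:P3(v=0,ok=F)] out:P2(v=2); in:-
Tick 7: [PARSE:-, VALIDATE:-, TRANSFORM:P5(v=0,ok=F), EMIT:P4(v=20,ok=T)] out:P3(v=0); in:-
Tick 8: [PARSE:-, VALIDATE:-, TRANSFORM:-, EMIT:P5(v=0,ok=F)] out:P4(v=20); in:-
Tick 9: [PARSE:-, VALIDATE:-, TRANSFORM:-, EMIT:-] out:P5(v=0); in:-
P1: arrives tick 1, valid=False (id=1, id%2=1), emit tick 5, final value 0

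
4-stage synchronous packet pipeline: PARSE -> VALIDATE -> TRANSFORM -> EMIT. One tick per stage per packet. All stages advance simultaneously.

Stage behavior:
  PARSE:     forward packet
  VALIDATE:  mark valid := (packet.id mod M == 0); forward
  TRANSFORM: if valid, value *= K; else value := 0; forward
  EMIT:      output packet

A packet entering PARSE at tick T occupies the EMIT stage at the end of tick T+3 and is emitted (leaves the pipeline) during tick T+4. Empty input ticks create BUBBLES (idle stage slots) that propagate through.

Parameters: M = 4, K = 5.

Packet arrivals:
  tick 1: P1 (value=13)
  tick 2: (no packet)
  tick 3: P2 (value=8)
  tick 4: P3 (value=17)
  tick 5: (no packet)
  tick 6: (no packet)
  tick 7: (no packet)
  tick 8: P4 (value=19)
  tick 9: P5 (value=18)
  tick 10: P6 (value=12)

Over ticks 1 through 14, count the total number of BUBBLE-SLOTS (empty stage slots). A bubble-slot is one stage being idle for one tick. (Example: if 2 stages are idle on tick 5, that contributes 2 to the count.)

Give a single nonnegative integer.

Answer: 32

Derivation:
Tick 1: [PARSE:P1(v=13,ok=F), VALIDATE:-, TRANSFORM:-, EMIT:-] out:-; bubbles=3
Tick 2: [PARSE:-, VALIDATE:P1(v=13,ok=F), TRANSFORM:-, EMIT:-] out:-; bubbles=3
Tick 3: [PARSE:P2(v=8,ok=F), VALIDATE:-, TRANSFORM:P1(v=0,ok=F), EMIT:-] out:-; bubbles=2
Tick 4: [PARSE:P3(v=17,ok=F), VALIDATE:P2(v=8,ok=F), TRANSFORM:-, EMIT:P1(v=0,ok=F)] out:-; bubbles=1
Tick 5: [PARSE:-, VALIDATE:P3(v=17,ok=F), TRANSFORM:P2(v=0,ok=F), EMIT:-] out:P1(v=0); bubbles=2
Tick 6: [PARSE:-, VALIDATE:-, TRANSFORM:P3(v=0,ok=F), EMIT:P2(v=0,ok=F)] out:-; bubbles=2
Tick 7: [PARSE:-, VALIDATE:-, TRANSFORM:-, EMIT:P3(v=0,ok=F)] out:P2(v=0); bubbles=3
Tick 8: [PARSE:P4(v=19,ok=F), VALIDATE:-, TRANSFORM:-, EMIT:-] out:P3(v=0); bubbles=3
Tick 9: [PARSE:P5(v=18,ok=F), VALIDATE:P4(v=19,ok=T), TRANSFORM:-, EMIT:-] out:-; bubbles=2
Tick 10: [PARSE:P6(v=12,ok=F), VALIDATE:P5(v=18,ok=F), TRANSFORM:P4(v=95,ok=T), EMIT:-] out:-; bubbles=1
Tick 11: [PARSE:-, VALIDATE:P6(v=12,ok=F), TRANSFORM:P5(v=0,ok=F), EMIT:P4(v=95,ok=T)] out:-; bubbles=1
Tick 12: [PARSE:-, VALIDATE:-, TRANSFORM:P6(v=0,ok=F), EMIT:P5(v=0,ok=F)] out:P4(v=95); bubbles=2
Tick 13: [PARSE:-, VALIDATE:-, TRANSFORM:-, EMIT:P6(v=0,ok=F)] out:P5(v=0); bubbles=3
Tick 14: [PARSE:-, VALIDATE:-, TRANSFORM:-, EMIT:-] out:P6(v=0); bubbles=4
Total bubble-slots: 32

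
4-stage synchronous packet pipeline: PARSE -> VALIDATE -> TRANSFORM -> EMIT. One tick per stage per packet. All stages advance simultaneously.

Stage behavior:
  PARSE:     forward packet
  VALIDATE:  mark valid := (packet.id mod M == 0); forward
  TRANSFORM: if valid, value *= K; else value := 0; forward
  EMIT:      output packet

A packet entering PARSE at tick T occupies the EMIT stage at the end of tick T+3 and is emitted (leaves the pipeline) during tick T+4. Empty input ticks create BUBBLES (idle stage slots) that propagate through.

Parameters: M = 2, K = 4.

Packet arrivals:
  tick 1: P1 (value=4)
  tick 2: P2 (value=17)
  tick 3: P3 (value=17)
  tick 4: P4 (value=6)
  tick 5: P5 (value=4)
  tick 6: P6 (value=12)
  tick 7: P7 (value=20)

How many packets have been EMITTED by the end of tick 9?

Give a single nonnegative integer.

Tick 1: [PARSE:P1(v=4,ok=F), VALIDATE:-, TRANSFORM:-, EMIT:-] out:-; in:P1
Tick 2: [PARSE:P2(v=17,ok=F), VALIDATE:P1(v=4,ok=F), TRANSFORM:-, EMIT:-] out:-; in:P2
Tick 3: [PARSE:P3(v=17,ok=F), VALIDATE:P2(v=17,ok=T), TRANSFORM:P1(v=0,ok=F), EMIT:-] out:-; in:P3
Tick 4: [PARSE:P4(v=6,ok=F), VALIDATE:P3(v=17,ok=F), TRANSFORM:P2(v=68,ok=T), EMIT:P1(v=0,ok=F)] out:-; in:P4
Tick 5: [PARSE:P5(v=4,ok=F), VALIDATE:P4(v=6,ok=T), TRANSFORM:P3(v=0,ok=F), EMIT:P2(v=68,ok=T)] out:P1(v=0); in:P5
Tick 6: [PARSE:P6(v=12,ok=F), VALIDATE:P5(v=4,ok=F), TRANSFORM:P4(v=24,ok=T), EMIT:P3(v=0,ok=F)] out:P2(v=68); in:P6
Tick 7: [PARSE:P7(v=20,ok=F), VALIDATE:P6(v=12,ok=T), TRANSFORM:P5(v=0,ok=F), EMIT:P4(v=24,ok=T)] out:P3(v=0); in:P7
Tick 8: [PARSE:-, VALIDATE:P7(v=20,ok=F), TRANSFORM:P6(v=48,ok=T), EMIT:P5(v=0,ok=F)] out:P4(v=24); in:-
Tick 9: [PARSE:-, VALIDATE:-, TRANSFORM:P7(v=0,ok=F), EMIT:P6(v=48,ok=T)] out:P5(v=0); in:-
Emitted by tick 9: ['P1', 'P2', 'P3', 'P4', 'P5']

Answer: 5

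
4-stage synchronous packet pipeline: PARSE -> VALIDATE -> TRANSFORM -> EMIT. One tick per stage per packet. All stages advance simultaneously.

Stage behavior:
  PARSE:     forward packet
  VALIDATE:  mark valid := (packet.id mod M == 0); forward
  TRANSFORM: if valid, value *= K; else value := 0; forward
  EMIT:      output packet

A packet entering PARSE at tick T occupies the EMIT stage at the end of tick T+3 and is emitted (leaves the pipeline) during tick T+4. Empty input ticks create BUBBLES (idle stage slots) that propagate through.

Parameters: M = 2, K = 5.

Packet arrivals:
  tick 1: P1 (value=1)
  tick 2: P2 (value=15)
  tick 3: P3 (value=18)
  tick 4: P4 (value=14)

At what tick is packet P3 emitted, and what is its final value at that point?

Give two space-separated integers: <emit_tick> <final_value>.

Tick 1: [PARSE:P1(v=1,ok=F), VALIDATE:-, TRANSFORM:-, EMIT:-] out:-; in:P1
Tick 2: [PARSE:P2(v=15,ok=F), VALIDATE:P1(v=1,ok=F), TRANSFORM:-, EMIT:-] out:-; in:P2
Tick 3: [PARSE:P3(v=18,ok=F), VALIDATE:P2(v=15,ok=T), TRANSFORM:P1(v=0,ok=F), EMIT:-] out:-; in:P3
Tick 4: [PARSE:P4(v=14,ok=F), VALIDATE:P3(v=18,ok=F), TRANSFORM:P2(v=75,ok=T), EMIT:P1(v=0,ok=F)] out:-; in:P4
Tick 5: [PARSE:-, VALIDATE:P4(v=14,ok=T), TRANSFORM:P3(v=0,ok=F), EMIT:P2(v=75,ok=T)] out:P1(v=0); in:-
Tick 6: [PARSE:-, VALIDATE:-, TRANSFORM:P4(v=70,ok=T), EMIT:P3(v=0,ok=F)] out:P2(v=75); in:-
Tick 7: [PARSE:-, VALIDATE:-, TRANSFORM:-, EMIT:P4(v=70,ok=T)] out:P3(v=0); in:-
Tick 8: [PARSE:-, VALIDATE:-, TRANSFORM:-, EMIT:-] out:P4(v=70); in:-
P3: arrives tick 3, valid=False (id=3, id%2=1), emit tick 7, final value 0

Answer: 7 0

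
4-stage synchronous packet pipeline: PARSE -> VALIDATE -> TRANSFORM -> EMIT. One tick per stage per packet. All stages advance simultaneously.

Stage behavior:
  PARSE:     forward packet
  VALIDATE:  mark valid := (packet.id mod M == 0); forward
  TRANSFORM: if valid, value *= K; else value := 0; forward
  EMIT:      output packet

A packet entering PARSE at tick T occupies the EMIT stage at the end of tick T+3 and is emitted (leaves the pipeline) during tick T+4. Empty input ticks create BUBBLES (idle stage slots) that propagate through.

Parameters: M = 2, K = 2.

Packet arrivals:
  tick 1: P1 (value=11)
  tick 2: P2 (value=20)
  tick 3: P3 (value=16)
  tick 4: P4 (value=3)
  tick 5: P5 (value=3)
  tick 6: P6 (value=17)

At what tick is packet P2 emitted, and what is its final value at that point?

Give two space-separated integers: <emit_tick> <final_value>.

Tick 1: [PARSE:P1(v=11,ok=F), VALIDATE:-, TRANSFORM:-, EMIT:-] out:-; in:P1
Tick 2: [PARSE:P2(v=20,ok=F), VALIDATE:P1(v=11,ok=F), TRANSFORM:-, EMIT:-] out:-; in:P2
Tick 3: [PARSE:P3(v=16,ok=F), VALIDATE:P2(v=20,ok=T), TRANSFORM:P1(v=0,ok=F), EMIT:-] out:-; in:P3
Tick 4: [PARSE:P4(v=3,ok=F), VALIDATE:P3(v=16,ok=F), TRANSFORM:P2(v=40,ok=T), EMIT:P1(v=0,ok=F)] out:-; in:P4
Tick 5: [PARSE:P5(v=3,ok=F), VALIDATE:P4(v=3,ok=T), TRANSFORM:P3(v=0,ok=F), EMIT:P2(v=40,ok=T)] out:P1(v=0); in:P5
Tick 6: [PARSE:P6(v=17,ok=F), VALIDATE:P5(v=3,ok=F), TRANSFORM:P4(v=6,ok=T), EMIT:P3(v=0,ok=F)] out:P2(v=40); in:P6
Tick 7: [PARSE:-, VALIDATE:P6(v=17,ok=T), TRANSFORM:P5(v=0,ok=F), EMIT:P4(v=6,ok=T)] out:P3(v=0); in:-
Tick 8: [PARSE:-, VALIDATE:-, TRANSFORM:P6(v=34,ok=T), EMIT:P5(v=0,ok=F)] out:P4(v=6); in:-
Tick 9: [PARSE:-, VALIDATE:-, TRANSFORM:-, EMIT:P6(v=34,ok=T)] out:P5(v=0); in:-
Tick 10: [PARSE:-, VALIDATE:-, TRANSFORM:-, EMIT:-] out:P6(v=34); in:-
P2: arrives tick 2, valid=True (id=2, id%2=0), emit tick 6, final value 40

Answer: 6 40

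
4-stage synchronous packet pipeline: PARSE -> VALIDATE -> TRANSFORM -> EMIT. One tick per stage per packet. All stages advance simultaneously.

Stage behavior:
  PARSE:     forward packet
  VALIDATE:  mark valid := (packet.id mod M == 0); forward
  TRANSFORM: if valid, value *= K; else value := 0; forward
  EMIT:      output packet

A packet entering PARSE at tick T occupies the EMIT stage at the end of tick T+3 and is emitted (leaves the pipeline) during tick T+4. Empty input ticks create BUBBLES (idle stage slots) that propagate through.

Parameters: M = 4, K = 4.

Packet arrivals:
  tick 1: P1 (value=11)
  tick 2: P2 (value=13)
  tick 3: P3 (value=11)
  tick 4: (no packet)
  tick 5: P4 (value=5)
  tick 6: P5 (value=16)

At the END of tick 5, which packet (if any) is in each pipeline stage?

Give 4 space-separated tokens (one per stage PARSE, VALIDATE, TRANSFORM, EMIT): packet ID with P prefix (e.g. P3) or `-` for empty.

Tick 1: [PARSE:P1(v=11,ok=F), VALIDATE:-, TRANSFORM:-, EMIT:-] out:-; in:P1
Tick 2: [PARSE:P2(v=13,ok=F), VALIDATE:P1(v=11,ok=F), TRANSFORM:-, EMIT:-] out:-; in:P2
Tick 3: [PARSE:P3(v=11,ok=F), VALIDATE:P2(v=13,ok=F), TRANSFORM:P1(v=0,ok=F), EMIT:-] out:-; in:P3
Tick 4: [PARSE:-, VALIDATE:P3(v=11,ok=F), TRANSFORM:P2(v=0,ok=F), EMIT:P1(v=0,ok=F)] out:-; in:-
Tick 5: [PARSE:P4(v=5,ok=F), VALIDATE:-, TRANSFORM:P3(v=0,ok=F), EMIT:P2(v=0,ok=F)] out:P1(v=0); in:P4
At end of tick 5: ['P4', '-', 'P3', 'P2']

Answer: P4 - P3 P2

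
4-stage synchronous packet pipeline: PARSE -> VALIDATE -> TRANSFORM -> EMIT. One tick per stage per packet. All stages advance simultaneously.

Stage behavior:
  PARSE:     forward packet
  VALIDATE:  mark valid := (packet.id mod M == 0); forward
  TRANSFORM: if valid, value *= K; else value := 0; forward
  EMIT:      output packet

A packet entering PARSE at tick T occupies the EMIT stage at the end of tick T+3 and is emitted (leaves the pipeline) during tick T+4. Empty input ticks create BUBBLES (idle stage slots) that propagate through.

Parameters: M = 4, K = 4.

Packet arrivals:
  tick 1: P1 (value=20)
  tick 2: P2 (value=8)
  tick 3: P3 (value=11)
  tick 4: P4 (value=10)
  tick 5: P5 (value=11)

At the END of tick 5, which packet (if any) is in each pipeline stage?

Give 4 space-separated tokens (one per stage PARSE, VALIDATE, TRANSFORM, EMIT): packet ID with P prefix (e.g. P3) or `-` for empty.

Answer: P5 P4 P3 P2

Derivation:
Tick 1: [PARSE:P1(v=20,ok=F), VALIDATE:-, TRANSFORM:-, EMIT:-] out:-; in:P1
Tick 2: [PARSE:P2(v=8,ok=F), VALIDATE:P1(v=20,ok=F), TRANSFORM:-, EMIT:-] out:-; in:P2
Tick 3: [PARSE:P3(v=11,ok=F), VALIDATE:P2(v=8,ok=F), TRANSFORM:P1(v=0,ok=F), EMIT:-] out:-; in:P3
Tick 4: [PARSE:P4(v=10,ok=F), VALIDATE:P3(v=11,ok=F), TRANSFORM:P2(v=0,ok=F), EMIT:P1(v=0,ok=F)] out:-; in:P4
Tick 5: [PARSE:P5(v=11,ok=F), VALIDATE:P4(v=10,ok=T), TRANSFORM:P3(v=0,ok=F), EMIT:P2(v=0,ok=F)] out:P1(v=0); in:P5
At end of tick 5: ['P5', 'P4', 'P3', 'P2']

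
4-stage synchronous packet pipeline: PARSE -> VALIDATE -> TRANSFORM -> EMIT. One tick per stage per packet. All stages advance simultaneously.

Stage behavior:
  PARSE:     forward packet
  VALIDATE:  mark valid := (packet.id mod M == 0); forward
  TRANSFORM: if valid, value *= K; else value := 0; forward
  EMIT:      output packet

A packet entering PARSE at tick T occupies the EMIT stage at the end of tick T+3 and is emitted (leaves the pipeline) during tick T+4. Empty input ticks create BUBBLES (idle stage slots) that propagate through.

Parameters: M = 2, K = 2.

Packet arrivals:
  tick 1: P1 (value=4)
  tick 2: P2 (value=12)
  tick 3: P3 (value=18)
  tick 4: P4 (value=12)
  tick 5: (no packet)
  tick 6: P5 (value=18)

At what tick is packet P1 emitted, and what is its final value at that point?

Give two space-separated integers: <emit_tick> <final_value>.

Tick 1: [PARSE:P1(v=4,ok=F), VALIDATE:-, TRANSFORM:-, EMIT:-] out:-; in:P1
Tick 2: [PARSE:P2(v=12,ok=F), VALIDATE:P1(v=4,ok=F), TRANSFORM:-, EMIT:-] out:-; in:P2
Tick 3: [PARSE:P3(v=18,ok=F), VALIDATE:P2(v=12,ok=T), TRANSFORM:P1(v=0,ok=F), EMIT:-] out:-; in:P3
Tick 4: [PARSE:P4(v=12,ok=F), VALIDATE:P3(v=18,ok=F), TRANSFORM:P2(v=24,ok=T), EMIT:P1(v=0,ok=F)] out:-; in:P4
Tick 5: [PARSE:-, VALIDATE:P4(v=12,ok=T), TRANSFORM:P3(v=0,ok=F), EMIT:P2(v=24,ok=T)] out:P1(v=0); in:-
Tick 6: [PARSE:P5(v=18,ok=F), VALIDATE:-, TRANSFORM:P4(v=24,ok=T), EMIT:P3(v=0,ok=F)] out:P2(v=24); in:P5
Tick 7: [PARSE:-, VALIDATE:P5(v=18,ok=F), TRANSFORM:-, EMIT:P4(v=24,ok=T)] out:P3(v=0); in:-
Tick 8: [PARSE:-, VALIDATE:-, TRANSFORM:P5(v=0,ok=F), EMIT:-] out:P4(v=24); in:-
Tick 9: [PARSE:-, VALIDATE:-, TRANSFORM:-, EMIT:P5(v=0,ok=F)] out:-; in:-
Tick 10: [PARSE:-, VALIDATE:-, TRANSFORM:-, EMIT:-] out:P5(v=0); in:-
P1: arrives tick 1, valid=False (id=1, id%2=1), emit tick 5, final value 0

Answer: 5 0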